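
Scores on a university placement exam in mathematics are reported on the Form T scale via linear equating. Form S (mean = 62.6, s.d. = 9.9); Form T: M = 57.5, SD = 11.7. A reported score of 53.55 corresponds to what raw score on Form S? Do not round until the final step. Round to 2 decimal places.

59.26

Invert y = (SD_Y/SD_X)(x − M_X) + M_Y:
x = (SD_X/SD_Y)(y − M_Y) + M_X = (9.9/11.7)(53.55 − 57.5) + 62.6
x = 0.846154 × -3.950 + 62.6 = 59.26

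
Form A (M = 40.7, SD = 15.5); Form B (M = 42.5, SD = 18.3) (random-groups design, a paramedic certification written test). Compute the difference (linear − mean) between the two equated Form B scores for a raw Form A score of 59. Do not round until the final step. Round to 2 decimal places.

3.31

Mean-equated: 59 + (42.5 − 40.7) = 60.80
Linear-equated: (18.3/15.5)(59 − 40.7) + 42.5 = 64.106
Difference = 64.106 − 60.80 = 3.31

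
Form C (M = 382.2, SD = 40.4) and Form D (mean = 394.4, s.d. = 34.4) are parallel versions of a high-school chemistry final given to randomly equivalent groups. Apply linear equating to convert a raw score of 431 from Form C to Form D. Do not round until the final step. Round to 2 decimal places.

Linear equating: y = (SD_Y/SD_X)(x − M_X) + M_Y
y = (34.4/40.4)(431 − 382.2) + 394.4
y = 0.851485 × 48.8 + 394.4 = 41.5525 + 394.4 = 435.95

435.95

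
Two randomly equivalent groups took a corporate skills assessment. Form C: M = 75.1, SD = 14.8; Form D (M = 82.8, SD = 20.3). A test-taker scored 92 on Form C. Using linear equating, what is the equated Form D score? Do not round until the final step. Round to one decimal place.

106.0

Linear equating: y = (SD_Y/SD_X)(x − M_X) + M_Y
y = (20.3/14.8)(92 − 75.1) + 82.8
y = 1.371622 × 16.9 + 82.8 = 23.1804 + 82.8 = 106.0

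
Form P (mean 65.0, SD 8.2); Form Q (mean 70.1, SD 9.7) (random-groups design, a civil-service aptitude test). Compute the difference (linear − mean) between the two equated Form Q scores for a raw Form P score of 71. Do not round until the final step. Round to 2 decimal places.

1.10

Mean-equated: 71 + (70.1 − 65.0) = 76.10
Linear-equated: (9.7/8.2)(71 − 65.0) + 70.1 = 77.198
Difference = 77.198 − 76.10 = 1.10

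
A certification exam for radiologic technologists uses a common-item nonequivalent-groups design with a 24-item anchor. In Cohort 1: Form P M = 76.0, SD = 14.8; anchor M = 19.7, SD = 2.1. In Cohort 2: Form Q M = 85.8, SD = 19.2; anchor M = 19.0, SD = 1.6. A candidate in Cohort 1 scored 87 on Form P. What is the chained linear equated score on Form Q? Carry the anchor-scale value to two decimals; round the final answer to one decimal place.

112.9

Form P → anchor (Cohort 1): v = (2.1/14.8)(87 − 76.0) + 19.7 = 21.26
anchor → Form Q (Cohort 2): y = (19.2/1.6)(21.26 − 19.0) + 85.8 = 112.9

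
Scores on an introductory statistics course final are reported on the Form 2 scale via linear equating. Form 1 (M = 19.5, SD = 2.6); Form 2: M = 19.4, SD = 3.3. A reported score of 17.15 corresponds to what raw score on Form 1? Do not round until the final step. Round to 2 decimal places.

17.73

Invert y = (SD_Y/SD_X)(x − M_X) + M_Y:
x = (SD_X/SD_Y)(y − M_Y) + M_X = (2.6/3.3)(17.15 − 19.4) + 19.5
x = 0.787879 × -2.250 + 19.5 = 17.73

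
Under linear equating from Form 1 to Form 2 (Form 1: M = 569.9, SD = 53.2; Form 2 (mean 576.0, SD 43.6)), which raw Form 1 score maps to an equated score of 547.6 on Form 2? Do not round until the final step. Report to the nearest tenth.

535.2

Invert y = (SD_Y/SD_X)(x − M_X) + M_Y:
x = (SD_X/SD_Y)(y − M_Y) + M_X = (53.2/43.6)(547.6 − 576.0) + 569.9
x = 1.220183 × -28.400 + 569.9 = 535.2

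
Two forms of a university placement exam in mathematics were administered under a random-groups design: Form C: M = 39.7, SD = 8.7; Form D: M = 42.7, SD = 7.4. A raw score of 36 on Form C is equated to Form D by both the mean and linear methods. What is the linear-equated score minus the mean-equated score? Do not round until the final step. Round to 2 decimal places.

Mean-equated: 36 + (42.7 − 39.7) = 39.00
Linear-equated: (7.4/8.7)(36 − 39.7) + 42.7 = 39.553
Difference = 39.553 − 39.00 = 0.55

0.55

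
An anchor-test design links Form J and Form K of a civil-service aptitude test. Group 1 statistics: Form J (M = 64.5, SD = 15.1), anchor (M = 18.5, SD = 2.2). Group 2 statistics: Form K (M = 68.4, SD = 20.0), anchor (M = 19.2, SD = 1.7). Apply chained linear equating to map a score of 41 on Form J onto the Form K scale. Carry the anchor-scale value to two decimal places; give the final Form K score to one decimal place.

19.9

Form J → anchor (Group 1): v = (2.2/15.1)(41 − 64.5) + 18.5 = 15.08
anchor → Form K (Group 2): y = (20.0/1.7)(15.08 − 19.2) + 68.4 = 19.9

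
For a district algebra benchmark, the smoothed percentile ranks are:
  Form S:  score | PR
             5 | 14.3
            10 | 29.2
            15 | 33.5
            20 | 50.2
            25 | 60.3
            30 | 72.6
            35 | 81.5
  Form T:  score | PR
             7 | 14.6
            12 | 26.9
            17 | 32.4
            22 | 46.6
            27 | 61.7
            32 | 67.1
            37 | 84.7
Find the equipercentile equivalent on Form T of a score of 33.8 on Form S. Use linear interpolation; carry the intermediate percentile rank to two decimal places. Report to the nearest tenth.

PR of 33.8 on Form S: 72.6 + (33.8 − 30)/(35 − 30) × (81.5 − 72.6) = 79.36
On Form T, PR 79.36 falls between score 32 (PR 67.1) and 37 (PR 84.7).
Interpolate: 32 + (79.36 − 67.1)/(84.7 − 67.1) × (37 − 32) = 35.5

35.5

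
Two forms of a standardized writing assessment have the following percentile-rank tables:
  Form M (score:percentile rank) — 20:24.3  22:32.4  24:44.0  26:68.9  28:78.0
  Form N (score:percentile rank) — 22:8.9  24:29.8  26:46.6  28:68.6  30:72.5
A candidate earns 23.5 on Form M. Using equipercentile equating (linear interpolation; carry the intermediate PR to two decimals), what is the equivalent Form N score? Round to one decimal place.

PR of 23.5 on Form M: 32.4 + (23.5 − 22)/(24 − 22) × (44.0 − 32.4) = 41.10
On Form N, PR 41.10 falls between score 24 (PR 29.8) and 26 (PR 46.6).
Interpolate: 24 + (41.10 − 29.8)/(46.6 − 29.8) × (26 − 24) = 25.3

25.3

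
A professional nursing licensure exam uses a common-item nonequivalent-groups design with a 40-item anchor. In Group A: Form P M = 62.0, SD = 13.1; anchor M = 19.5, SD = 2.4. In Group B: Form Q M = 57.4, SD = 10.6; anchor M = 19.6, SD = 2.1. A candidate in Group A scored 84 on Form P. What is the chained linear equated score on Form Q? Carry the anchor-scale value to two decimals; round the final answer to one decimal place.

77.2

Form P → anchor (Group A): v = (2.4/13.1)(84 − 62.0) + 19.5 = 23.53
anchor → Form Q (Group B): y = (10.6/2.1)(23.53 − 19.6) + 57.4 = 77.2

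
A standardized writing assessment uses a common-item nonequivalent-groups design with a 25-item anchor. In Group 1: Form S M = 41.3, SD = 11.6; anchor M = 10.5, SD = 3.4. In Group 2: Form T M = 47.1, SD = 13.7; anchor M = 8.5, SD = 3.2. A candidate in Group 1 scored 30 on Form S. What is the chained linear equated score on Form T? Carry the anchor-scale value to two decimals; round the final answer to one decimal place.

Form S → anchor (Group 1): v = (3.4/11.6)(30 − 41.3) + 10.5 = 7.19
anchor → Form T (Group 2): y = (13.7/3.2)(7.19 − 8.5) + 47.1 = 41.5

41.5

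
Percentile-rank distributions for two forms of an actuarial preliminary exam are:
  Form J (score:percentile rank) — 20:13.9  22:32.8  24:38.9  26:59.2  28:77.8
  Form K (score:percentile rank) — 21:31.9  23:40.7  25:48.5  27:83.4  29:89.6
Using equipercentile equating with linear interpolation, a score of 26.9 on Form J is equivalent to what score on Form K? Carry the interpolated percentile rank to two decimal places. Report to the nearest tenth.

PR of 26.9 on Form J: 59.2 + (26.9 − 26)/(28 − 26) × (77.8 − 59.2) = 67.57
On Form K, PR 67.57 falls between score 25 (PR 48.5) and 27 (PR 83.4).
Interpolate: 25 + (67.57 − 48.5)/(83.4 − 48.5) × (27 − 25) = 26.1

26.1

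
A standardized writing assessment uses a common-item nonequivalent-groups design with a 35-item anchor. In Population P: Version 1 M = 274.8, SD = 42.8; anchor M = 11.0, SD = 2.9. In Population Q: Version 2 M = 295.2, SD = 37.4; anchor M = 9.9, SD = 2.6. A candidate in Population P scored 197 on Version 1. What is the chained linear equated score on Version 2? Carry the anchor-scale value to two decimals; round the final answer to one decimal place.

235.2

Version 1 → anchor (Population P): v = (2.9/42.8)(197 − 274.8) + 11.0 = 5.73
anchor → Version 2 (Population Q): y = (37.4/2.6)(5.73 − 9.9) + 295.2 = 235.2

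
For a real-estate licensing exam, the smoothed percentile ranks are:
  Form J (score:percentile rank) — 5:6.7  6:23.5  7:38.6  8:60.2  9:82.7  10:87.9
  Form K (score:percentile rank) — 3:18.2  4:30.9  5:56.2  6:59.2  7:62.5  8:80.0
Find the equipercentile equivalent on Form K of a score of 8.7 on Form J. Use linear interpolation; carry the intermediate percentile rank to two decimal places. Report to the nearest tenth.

PR of 8.7 on Form J: 60.2 + (8.7 − 8)/(9 − 8) × (82.7 − 60.2) = 75.95
On Form K, PR 75.95 falls between score 7 (PR 62.5) and 8 (PR 80.0).
Interpolate: 7 + (75.95 − 62.5)/(80.0 − 62.5) × (8 − 7) = 7.8

7.8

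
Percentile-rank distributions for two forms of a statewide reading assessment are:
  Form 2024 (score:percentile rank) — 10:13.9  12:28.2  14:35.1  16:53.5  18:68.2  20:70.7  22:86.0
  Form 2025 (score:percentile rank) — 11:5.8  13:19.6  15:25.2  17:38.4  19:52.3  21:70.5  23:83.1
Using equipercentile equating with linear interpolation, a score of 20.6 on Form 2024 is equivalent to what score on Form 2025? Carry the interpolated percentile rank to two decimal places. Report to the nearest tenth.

PR of 20.6 on Form 2024: 70.7 + (20.6 − 20)/(22 − 20) × (86.0 − 70.7) = 75.29
On Form 2025, PR 75.29 falls between score 21 (PR 70.5) and 23 (PR 83.1).
Interpolate: 21 + (75.29 − 70.5)/(83.1 − 70.5) × (23 − 21) = 21.8

21.8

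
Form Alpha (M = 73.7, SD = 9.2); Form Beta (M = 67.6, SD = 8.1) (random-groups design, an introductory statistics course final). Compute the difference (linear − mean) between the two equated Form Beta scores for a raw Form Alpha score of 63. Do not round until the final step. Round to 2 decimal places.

Mean-equated: 63 + (67.6 − 73.7) = 56.90
Linear-equated: (8.1/9.2)(63 − 73.7) + 67.6 = 58.179
Difference = 58.179 − 56.90 = 1.28

1.28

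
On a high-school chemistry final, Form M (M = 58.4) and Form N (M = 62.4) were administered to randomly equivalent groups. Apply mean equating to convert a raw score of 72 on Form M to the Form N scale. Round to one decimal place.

76.0

Mean equating: y = x + (M_Y − M_X) = 72 + (62.4 − 58.4) = 76.0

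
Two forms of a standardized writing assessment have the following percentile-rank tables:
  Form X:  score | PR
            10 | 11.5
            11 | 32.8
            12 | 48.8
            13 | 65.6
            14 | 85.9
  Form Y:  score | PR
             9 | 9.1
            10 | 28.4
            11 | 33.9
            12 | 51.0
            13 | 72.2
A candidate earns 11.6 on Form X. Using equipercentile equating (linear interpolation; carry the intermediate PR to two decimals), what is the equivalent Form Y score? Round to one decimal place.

PR of 11.6 on Form X: 32.8 + (11.6 − 11)/(12 − 11) × (48.8 − 32.8) = 42.40
On Form Y, PR 42.40 falls between score 11 (PR 33.9) and 12 (PR 51.0).
Interpolate: 11 + (42.40 − 33.9)/(51.0 − 33.9) × (12 − 11) = 11.5

11.5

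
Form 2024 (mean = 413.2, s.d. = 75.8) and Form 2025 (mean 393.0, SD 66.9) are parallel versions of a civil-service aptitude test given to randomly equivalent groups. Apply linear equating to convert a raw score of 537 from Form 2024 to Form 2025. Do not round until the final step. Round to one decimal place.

Linear equating: y = (SD_Y/SD_X)(x − M_X) + M_Y
y = (66.9/75.8)(537 − 413.2) + 393.0
y = 0.882586 × 123.8 + 393.0 = 109.2641 + 393.0 = 502.3

502.3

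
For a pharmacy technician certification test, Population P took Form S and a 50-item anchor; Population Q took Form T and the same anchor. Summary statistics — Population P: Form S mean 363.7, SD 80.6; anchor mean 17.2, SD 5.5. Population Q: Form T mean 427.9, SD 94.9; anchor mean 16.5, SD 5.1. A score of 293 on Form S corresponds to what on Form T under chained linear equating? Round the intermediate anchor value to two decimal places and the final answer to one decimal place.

351.2

Form S → anchor (Population P): v = (5.5/80.6)(293 − 363.7) + 17.2 = 12.38
anchor → Form T (Population Q): y = (94.9/5.1)(12.38 − 16.5) + 427.9 = 351.2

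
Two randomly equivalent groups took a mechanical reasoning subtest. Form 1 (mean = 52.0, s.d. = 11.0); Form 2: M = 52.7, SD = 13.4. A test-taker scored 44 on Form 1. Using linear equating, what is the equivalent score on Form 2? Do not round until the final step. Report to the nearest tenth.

43.0

Linear equating: y = (SD_Y/SD_X)(x − M_X) + M_Y
y = (13.4/11.0)(44 − 52.0) + 52.7
y = 1.218182 × -8.0 + 52.7 = -9.7455 + 52.7 = 43.0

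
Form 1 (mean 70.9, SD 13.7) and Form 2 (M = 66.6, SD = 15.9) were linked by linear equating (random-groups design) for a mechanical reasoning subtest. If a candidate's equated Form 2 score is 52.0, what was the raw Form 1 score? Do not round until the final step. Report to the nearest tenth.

58.3

Invert y = (SD_Y/SD_X)(x − M_X) + M_Y:
x = (SD_X/SD_Y)(y − M_Y) + M_X = (13.7/15.9)(52.0 − 66.6) + 70.9
x = 0.861635 × -14.600 + 70.9 = 58.3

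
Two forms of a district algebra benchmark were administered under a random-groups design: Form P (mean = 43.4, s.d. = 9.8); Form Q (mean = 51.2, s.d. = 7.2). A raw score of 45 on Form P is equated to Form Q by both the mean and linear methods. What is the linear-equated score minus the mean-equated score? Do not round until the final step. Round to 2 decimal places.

Mean-equated: 45 + (51.2 − 43.4) = 52.80
Linear-equated: (7.2/9.8)(45 − 43.4) + 51.2 = 52.376
Difference = 52.376 − 52.80 = -0.42

-0.42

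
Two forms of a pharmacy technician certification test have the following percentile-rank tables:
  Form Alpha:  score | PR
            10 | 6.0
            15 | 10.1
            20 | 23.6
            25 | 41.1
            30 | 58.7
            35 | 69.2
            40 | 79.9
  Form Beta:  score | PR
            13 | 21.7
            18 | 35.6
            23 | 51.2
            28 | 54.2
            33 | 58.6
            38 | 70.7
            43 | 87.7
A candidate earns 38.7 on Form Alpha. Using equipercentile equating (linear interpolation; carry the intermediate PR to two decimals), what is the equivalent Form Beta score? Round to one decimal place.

PR of 38.7 on Form Alpha: 69.2 + (38.7 − 35)/(40 − 35) × (79.9 − 69.2) = 77.12
On Form Beta, PR 77.12 falls between score 38 (PR 70.7) and 43 (PR 87.7).
Interpolate: 38 + (77.12 − 70.7)/(87.7 − 70.7) × (43 − 38) = 39.9

39.9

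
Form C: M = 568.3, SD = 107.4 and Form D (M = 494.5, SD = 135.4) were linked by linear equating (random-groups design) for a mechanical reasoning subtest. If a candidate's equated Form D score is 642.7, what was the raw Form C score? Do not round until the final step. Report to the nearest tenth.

685.9

Invert y = (SD_Y/SD_X)(x − M_X) + M_Y:
x = (SD_X/SD_Y)(y − M_Y) + M_X = (107.4/135.4)(642.7 − 494.5) + 568.3
x = 0.793205 × 148.200 + 568.3 = 685.9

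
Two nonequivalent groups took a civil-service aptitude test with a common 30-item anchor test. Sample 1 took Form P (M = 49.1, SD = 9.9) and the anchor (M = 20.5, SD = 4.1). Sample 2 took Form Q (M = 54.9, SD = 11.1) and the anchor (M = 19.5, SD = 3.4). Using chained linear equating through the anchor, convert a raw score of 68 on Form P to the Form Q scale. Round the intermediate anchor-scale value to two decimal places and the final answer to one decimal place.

Form P → anchor (Sample 1): v = (4.1/9.9)(68 − 49.1) + 20.5 = 28.33
anchor → Form Q (Sample 2): y = (11.1/3.4)(28.33 − 19.5) + 54.9 = 83.7

83.7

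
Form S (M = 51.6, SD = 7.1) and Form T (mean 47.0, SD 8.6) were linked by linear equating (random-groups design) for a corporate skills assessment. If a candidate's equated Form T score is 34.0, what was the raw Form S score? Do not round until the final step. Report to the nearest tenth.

40.9

Invert y = (SD_Y/SD_X)(x − M_X) + M_Y:
x = (SD_X/SD_Y)(y − M_Y) + M_X = (7.1/8.6)(34.0 − 47.0) + 51.6
x = 0.825581 × -13.000 + 51.6 = 40.9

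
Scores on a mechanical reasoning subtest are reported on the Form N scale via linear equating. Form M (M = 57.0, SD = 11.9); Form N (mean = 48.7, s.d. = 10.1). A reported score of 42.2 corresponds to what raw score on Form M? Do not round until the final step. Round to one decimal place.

Invert y = (SD_Y/SD_X)(x − M_X) + M_Y:
x = (SD_X/SD_Y)(y − M_Y) + M_X = (11.9/10.1)(42.2 − 48.7) + 57.0
x = 1.178218 × -6.500 + 57.0 = 49.3

49.3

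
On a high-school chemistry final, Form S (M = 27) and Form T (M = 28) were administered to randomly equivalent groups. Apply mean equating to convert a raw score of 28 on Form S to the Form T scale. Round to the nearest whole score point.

29

Mean equating: y = x + (M_Y − M_X) = 28 + (28 − 27) = 29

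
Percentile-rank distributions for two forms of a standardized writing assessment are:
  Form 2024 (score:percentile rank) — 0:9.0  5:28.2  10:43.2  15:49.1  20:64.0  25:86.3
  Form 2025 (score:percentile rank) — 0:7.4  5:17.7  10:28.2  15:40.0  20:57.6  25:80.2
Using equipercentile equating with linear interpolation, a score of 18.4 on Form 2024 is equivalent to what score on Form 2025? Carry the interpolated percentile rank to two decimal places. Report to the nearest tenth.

PR of 18.4 on Form 2024: 49.1 + (18.4 − 15)/(20 − 15) × (64.0 − 49.1) = 59.23
On Form 2025, PR 59.23 falls between score 20 (PR 57.6) and 25 (PR 80.2).
Interpolate: 20 + (59.23 − 57.6)/(80.2 − 57.6) × (25 − 20) = 20.4

20.4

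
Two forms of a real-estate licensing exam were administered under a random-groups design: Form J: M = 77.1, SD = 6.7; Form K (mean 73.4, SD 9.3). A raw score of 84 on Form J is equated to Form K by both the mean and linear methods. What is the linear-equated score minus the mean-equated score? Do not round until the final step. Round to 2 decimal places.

Mean-equated: 84 + (73.4 − 77.1) = 80.30
Linear-equated: (9.3/6.7)(84 − 77.1) + 73.4 = 82.978
Difference = 82.978 − 80.30 = 2.68

2.68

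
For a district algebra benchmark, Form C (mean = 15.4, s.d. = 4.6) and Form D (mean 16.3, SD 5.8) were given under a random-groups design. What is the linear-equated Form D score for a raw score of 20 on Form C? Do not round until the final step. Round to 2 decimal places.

Linear equating: y = (SD_Y/SD_X)(x − M_X) + M_Y
y = (5.8/4.6)(20 − 15.4) + 16.3
y = 1.260870 × 4.6 + 16.3 = 5.8000 + 16.3 = 22.10

22.10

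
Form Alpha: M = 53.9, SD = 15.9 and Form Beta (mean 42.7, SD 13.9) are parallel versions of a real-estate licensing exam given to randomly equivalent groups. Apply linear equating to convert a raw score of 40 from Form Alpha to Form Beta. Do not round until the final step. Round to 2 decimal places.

30.55

Linear equating: y = (SD_Y/SD_X)(x − M_X) + M_Y
y = (13.9/15.9)(40 − 53.9) + 42.7
y = 0.874214 × -13.9 + 42.7 = -12.1516 + 42.7 = 30.55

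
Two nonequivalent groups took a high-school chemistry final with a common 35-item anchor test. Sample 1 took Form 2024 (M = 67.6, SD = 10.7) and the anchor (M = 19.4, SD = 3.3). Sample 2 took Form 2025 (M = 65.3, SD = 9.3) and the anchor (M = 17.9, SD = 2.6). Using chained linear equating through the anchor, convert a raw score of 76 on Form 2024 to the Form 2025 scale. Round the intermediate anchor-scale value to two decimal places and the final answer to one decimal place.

79.9

Form 2024 → anchor (Sample 1): v = (3.3/10.7)(76 − 67.6) + 19.4 = 21.99
anchor → Form 2025 (Sample 2): y = (9.3/2.6)(21.99 − 17.9) + 65.3 = 79.9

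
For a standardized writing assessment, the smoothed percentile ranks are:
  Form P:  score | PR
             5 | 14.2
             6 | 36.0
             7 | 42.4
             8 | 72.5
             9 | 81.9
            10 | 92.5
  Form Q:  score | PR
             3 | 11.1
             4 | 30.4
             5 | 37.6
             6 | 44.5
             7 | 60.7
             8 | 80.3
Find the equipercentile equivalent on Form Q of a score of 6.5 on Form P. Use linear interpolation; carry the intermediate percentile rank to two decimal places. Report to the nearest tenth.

5.2

PR of 6.5 on Form P: 36.0 + (6.5 − 6)/(7 − 6) × (42.4 − 36.0) = 39.20
On Form Q, PR 39.20 falls between score 5 (PR 37.6) and 6 (PR 44.5).
Interpolate: 5 + (39.20 − 37.6)/(44.5 − 37.6) × (6 − 5) = 5.2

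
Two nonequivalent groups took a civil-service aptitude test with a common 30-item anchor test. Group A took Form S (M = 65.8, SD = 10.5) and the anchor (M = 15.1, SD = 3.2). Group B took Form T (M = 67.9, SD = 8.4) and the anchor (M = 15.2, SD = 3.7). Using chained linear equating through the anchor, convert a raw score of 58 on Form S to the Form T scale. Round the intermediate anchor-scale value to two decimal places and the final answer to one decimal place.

Form S → anchor (Group A): v = (3.2/10.5)(58 − 65.8) + 15.1 = 12.72
anchor → Form T (Group B): y = (8.4/3.7)(12.72 − 15.2) + 67.9 = 62.3

62.3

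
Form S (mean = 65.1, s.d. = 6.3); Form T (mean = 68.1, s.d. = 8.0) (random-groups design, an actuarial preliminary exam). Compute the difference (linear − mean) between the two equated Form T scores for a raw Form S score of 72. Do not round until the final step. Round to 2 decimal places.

Mean-equated: 72 + (68.1 − 65.1) = 75.00
Linear-equated: (8.0/6.3)(72 − 65.1) + 68.1 = 76.862
Difference = 76.862 − 75.00 = 1.86

1.86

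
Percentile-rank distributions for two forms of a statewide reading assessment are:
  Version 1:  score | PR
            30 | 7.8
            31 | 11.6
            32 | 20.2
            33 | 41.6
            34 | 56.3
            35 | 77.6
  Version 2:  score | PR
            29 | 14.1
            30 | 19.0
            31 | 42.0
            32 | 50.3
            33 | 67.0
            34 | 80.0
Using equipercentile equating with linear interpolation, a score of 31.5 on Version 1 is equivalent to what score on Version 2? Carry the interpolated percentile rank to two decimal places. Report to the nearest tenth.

PR of 31.5 on Version 1: 11.6 + (31.5 − 31)/(32 − 31) × (20.2 − 11.6) = 15.90
On Version 2, PR 15.90 falls between score 29 (PR 14.1) and 30 (PR 19.0).
Interpolate: 29 + (15.90 − 14.1)/(19.0 − 14.1) × (30 − 29) = 29.4

29.4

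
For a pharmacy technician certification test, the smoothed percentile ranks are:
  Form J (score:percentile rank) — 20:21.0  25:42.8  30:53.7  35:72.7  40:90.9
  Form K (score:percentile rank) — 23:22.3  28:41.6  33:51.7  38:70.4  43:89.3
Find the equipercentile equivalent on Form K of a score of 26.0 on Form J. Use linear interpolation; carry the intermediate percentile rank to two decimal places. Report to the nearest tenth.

PR of 26.0 on Form J: 42.8 + (26.0 − 25)/(30 − 25) × (53.7 − 42.8) = 44.98
On Form K, PR 44.98 falls between score 28 (PR 41.6) and 33 (PR 51.7).
Interpolate: 28 + (44.98 − 41.6)/(51.7 − 41.6) × (33 − 28) = 29.7

29.7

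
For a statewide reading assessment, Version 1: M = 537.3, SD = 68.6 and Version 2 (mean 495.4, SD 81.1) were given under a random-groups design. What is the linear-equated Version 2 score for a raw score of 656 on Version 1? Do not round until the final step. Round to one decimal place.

635.7

Linear equating: y = (SD_Y/SD_X)(x − M_X) + M_Y
y = (81.1/68.6)(656 − 537.3) + 495.4
y = 1.182216 × 118.7 + 495.4 = 140.3290 + 495.4 = 635.7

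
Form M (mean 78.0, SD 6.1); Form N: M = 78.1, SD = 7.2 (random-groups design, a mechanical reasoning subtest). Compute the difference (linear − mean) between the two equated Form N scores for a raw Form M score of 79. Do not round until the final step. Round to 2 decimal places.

Mean-equated: 79 + (78.1 − 78.0) = 79.10
Linear-equated: (7.2/6.1)(79 − 78.0) + 78.1 = 79.280
Difference = 79.280 − 79.10 = 0.18

0.18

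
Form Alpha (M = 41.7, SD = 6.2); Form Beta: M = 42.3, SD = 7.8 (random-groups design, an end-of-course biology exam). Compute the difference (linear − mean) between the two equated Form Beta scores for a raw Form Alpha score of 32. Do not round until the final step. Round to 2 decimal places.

-2.50

Mean-equated: 32 + (42.3 − 41.7) = 32.60
Linear-equated: (7.8/6.2)(32 − 41.7) + 42.3 = 30.097
Difference = 30.097 − 32.60 = -2.50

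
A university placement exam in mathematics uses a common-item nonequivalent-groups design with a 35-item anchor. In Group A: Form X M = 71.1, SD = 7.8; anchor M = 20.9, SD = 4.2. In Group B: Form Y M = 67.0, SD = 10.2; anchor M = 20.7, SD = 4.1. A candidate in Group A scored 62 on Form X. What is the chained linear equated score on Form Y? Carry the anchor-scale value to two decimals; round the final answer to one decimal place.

Form X → anchor (Group A): v = (4.2/7.8)(62 − 71.1) + 20.9 = 16.00
anchor → Form Y (Group B): y = (10.2/4.1)(16.00 − 20.7) + 67.0 = 55.3

55.3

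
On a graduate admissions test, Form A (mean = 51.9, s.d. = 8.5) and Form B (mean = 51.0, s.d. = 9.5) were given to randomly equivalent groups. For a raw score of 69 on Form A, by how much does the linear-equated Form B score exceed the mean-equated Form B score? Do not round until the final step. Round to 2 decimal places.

Mean-equated: 69 + (51.0 − 51.9) = 68.10
Linear-equated: (9.5/8.5)(69 − 51.9) + 51.0 = 70.112
Difference = 70.112 − 68.10 = 2.01

2.01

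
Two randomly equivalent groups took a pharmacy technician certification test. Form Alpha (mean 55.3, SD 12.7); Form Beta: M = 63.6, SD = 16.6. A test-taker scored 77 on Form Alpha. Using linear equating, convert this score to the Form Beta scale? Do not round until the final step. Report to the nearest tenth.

Linear equating: y = (SD_Y/SD_X)(x − M_X) + M_Y
y = (16.6/12.7)(77 − 55.3) + 63.6
y = 1.307087 × 21.7 + 63.6 = 28.3638 + 63.6 = 92.0

92.0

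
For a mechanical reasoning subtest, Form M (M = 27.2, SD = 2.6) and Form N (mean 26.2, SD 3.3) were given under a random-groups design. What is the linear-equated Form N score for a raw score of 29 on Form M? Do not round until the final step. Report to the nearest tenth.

Linear equating: y = (SD_Y/SD_X)(x − M_X) + M_Y
y = (3.3/2.6)(29 − 27.2) + 26.2
y = 1.269231 × 1.8 + 26.2 = 2.2846 + 26.2 = 28.5

28.5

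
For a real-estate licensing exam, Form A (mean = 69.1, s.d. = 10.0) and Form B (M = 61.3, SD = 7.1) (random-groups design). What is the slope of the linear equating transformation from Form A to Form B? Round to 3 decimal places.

0.710

A = SD_Y / SD_X = 7.1 / 10.0 = 0.710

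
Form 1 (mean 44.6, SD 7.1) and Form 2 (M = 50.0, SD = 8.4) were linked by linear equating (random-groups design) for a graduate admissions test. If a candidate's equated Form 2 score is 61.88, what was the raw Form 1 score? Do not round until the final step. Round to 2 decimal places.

Invert y = (SD_Y/SD_X)(x − M_X) + M_Y:
x = (SD_X/SD_Y)(y − M_Y) + M_X = (7.1/8.4)(61.88 − 50.0) + 44.6
x = 0.845238 × 11.880 + 44.6 = 54.64

54.64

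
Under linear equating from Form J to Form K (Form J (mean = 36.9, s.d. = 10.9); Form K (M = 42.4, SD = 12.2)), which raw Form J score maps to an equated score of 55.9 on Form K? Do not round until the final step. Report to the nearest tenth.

49.0

Invert y = (SD_Y/SD_X)(x − M_X) + M_Y:
x = (SD_X/SD_Y)(y − M_Y) + M_X = (10.9/12.2)(55.9 − 42.4) + 36.9
x = 0.893443 × 13.500 + 36.9 = 49.0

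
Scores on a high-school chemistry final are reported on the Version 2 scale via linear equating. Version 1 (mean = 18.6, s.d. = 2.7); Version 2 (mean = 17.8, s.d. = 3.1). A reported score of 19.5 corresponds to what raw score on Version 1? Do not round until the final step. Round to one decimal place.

Invert y = (SD_Y/SD_X)(x − M_X) + M_Y:
x = (SD_X/SD_Y)(y − M_Y) + M_X = (2.7/3.1)(19.5 − 17.8) + 18.6
x = 0.870968 × 1.700 + 18.6 = 20.1

20.1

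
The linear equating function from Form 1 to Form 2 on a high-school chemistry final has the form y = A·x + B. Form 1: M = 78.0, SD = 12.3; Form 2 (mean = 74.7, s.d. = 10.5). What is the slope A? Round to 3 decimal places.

0.854

A = SD_Y / SD_X = 10.5 / 12.3 = 0.854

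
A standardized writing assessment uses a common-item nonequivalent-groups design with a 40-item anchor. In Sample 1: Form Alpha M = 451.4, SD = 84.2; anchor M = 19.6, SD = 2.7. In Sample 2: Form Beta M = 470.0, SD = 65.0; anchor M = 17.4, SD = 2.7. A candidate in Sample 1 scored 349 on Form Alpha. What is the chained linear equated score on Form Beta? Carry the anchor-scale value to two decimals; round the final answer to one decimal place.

Form Alpha → anchor (Sample 1): v = (2.7/84.2)(349 − 451.4) + 19.6 = 16.32
anchor → Form Beta (Sample 2): y = (65.0/2.7)(16.32 − 17.4) + 470.0 = 444.0

444.0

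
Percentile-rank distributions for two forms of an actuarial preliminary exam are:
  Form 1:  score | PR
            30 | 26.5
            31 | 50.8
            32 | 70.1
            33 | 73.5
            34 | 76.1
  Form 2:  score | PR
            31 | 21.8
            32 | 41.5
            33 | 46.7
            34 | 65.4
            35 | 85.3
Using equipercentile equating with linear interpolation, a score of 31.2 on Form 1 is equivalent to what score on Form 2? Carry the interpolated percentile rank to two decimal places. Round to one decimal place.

PR of 31.2 on Form 1: 50.8 + (31.2 − 31)/(32 − 31) × (70.1 − 50.8) = 54.66
On Form 2, PR 54.66 falls between score 33 (PR 46.7) and 34 (PR 65.4).
Interpolate: 33 + (54.66 − 46.7)/(65.4 − 46.7) × (34 − 33) = 33.4

33.4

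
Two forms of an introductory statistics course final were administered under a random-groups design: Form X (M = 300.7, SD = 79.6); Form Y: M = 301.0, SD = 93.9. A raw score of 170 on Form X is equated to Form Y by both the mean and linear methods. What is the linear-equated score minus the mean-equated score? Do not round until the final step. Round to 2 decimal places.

-23.48

Mean-equated: 170 + (301.0 − 300.7) = 170.30
Linear-equated: (93.9/79.6)(170 − 300.7) + 301.0 = 146.820
Difference = 146.820 − 170.30 = -23.48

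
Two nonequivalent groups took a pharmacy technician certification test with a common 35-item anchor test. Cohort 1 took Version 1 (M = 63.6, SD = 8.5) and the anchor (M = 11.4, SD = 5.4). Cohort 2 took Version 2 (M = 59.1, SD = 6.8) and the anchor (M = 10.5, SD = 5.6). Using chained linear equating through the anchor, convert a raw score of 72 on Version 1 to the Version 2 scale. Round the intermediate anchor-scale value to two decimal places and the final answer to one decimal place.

66.7

Version 1 → anchor (Cohort 1): v = (5.4/8.5)(72 − 63.6) + 11.4 = 16.74
anchor → Version 2 (Cohort 2): y = (6.8/5.6)(16.74 − 10.5) + 59.1 = 66.7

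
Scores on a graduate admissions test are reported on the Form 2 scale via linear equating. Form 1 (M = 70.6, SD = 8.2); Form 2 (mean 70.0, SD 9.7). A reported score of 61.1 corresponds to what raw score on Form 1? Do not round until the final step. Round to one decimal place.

63.1

Invert y = (SD_Y/SD_X)(x − M_X) + M_Y:
x = (SD_X/SD_Y)(y − M_Y) + M_X = (8.2/9.7)(61.1 − 70.0) + 70.6
x = 0.845361 × -8.900 + 70.6 = 63.1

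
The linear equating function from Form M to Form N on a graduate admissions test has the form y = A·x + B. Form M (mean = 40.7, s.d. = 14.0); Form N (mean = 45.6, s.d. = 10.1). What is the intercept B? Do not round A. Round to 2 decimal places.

16.24

A = SD_Y / SD_X = 10.1 / 14.0 = 0.721429
B = M_Y − A·M_X = 45.6 − 0.721429 × 40.7 = 16.24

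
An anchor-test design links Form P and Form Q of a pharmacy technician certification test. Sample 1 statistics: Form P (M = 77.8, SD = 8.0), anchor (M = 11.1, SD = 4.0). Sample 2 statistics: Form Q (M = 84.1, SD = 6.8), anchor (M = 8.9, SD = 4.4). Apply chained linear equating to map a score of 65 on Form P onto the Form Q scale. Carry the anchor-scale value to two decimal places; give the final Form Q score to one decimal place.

Form P → anchor (Sample 1): v = (4.0/8.0)(65 − 77.8) + 11.1 = 4.70
anchor → Form Q (Sample 2): y = (6.8/4.4)(4.70 − 8.9) + 84.1 = 77.6

77.6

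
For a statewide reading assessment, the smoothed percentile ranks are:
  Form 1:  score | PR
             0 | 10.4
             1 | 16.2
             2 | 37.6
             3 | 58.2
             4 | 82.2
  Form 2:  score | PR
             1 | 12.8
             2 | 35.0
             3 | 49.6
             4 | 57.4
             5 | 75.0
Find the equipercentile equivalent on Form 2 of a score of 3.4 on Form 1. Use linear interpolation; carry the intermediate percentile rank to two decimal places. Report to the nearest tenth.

4.6

PR of 3.4 on Form 1: 58.2 + (3.4 − 3)/(4 − 3) × (82.2 − 58.2) = 67.80
On Form 2, PR 67.80 falls between score 4 (PR 57.4) and 5 (PR 75.0).
Interpolate: 4 + (67.80 − 57.4)/(75.0 − 57.4) × (5 − 4) = 4.6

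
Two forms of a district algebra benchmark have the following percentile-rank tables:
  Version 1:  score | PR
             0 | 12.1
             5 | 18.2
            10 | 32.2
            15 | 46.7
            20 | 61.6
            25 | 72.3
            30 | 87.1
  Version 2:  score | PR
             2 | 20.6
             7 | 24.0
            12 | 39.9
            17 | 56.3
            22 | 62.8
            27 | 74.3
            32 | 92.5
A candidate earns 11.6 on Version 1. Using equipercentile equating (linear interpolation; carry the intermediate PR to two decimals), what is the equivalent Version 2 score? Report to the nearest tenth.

PR of 11.6 on Version 1: 32.2 + (11.6 − 10)/(15 − 10) × (46.7 − 32.2) = 36.84
On Version 2, PR 36.84 falls between score 7 (PR 24.0) and 12 (PR 39.9).
Interpolate: 7 + (36.84 − 24.0)/(39.9 − 24.0) × (12 − 7) = 11.0

11.0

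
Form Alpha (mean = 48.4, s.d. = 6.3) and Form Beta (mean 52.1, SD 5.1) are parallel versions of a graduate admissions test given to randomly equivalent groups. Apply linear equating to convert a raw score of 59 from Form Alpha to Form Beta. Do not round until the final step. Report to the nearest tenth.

60.7

Linear equating: y = (SD_Y/SD_X)(x − M_X) + M_Y
y = (5.1/6.3)(59 − 48.4) + 52.1
y = 0.809524 × 10.6 + 52.1 = 8.5810 + 52.1 = 60.7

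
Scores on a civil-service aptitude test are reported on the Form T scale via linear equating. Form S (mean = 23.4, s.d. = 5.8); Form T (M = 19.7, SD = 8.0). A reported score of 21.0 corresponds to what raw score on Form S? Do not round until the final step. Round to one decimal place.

Invert y = (SD_Y/SD_X)(x − M_X) + M_Y:
x = (SD_X/SD_Y)(y − M_Y) + M_X = (5.8/8.0)(21.0 − 19.7) + 23.4
x = 0.725000 × 1.300 + 23.4 = 24.3

24.3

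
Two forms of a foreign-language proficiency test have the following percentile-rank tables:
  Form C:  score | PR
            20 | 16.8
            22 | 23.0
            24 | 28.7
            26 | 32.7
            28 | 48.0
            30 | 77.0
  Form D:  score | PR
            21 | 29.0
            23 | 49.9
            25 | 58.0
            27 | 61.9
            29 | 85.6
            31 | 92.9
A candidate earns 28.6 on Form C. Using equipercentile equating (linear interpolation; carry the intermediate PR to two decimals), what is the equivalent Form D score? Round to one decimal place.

PR of 28.6 on Form C: 48.0 + (28.6 − 28)/(30 − 28) × (77.0 − 48.0) = 56.70
On Form D, PR 56.70 falls between score 23 (PR 49.9) and 25 (PR 58.0).
Interpolate: 23 + (56.70 − 49.9)/(58.0 − 49.9) × (25 − 23) = 24.7

24.7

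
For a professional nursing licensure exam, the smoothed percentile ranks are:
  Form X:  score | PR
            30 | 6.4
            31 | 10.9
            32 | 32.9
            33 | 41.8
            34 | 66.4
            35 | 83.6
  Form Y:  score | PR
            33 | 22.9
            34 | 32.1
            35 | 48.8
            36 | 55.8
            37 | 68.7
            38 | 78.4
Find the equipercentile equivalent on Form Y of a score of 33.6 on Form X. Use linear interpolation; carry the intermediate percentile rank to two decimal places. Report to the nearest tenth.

PR of 33.6 on Form X: 41.8 + (33.6 − 33)/(34 − 33) × (66.4 − 41.8) = 56.56
On Form Y, PR 56.56 falls between score 36 (PR 55.8) and 37 (PR 68.7).
Interpolate: 36 + (56.56 − 55.8)/(68.7 − 55.8) × (37 − 36) = 36.1

36.1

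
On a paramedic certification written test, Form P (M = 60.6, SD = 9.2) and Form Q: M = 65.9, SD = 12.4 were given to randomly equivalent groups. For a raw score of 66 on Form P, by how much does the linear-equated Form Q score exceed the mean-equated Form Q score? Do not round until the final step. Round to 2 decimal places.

Mean-equated: 66 + (65.9 − 60.6) = 71.30
Linear-equated: (12.4/9.2)(66 − 60.6) + 65.9 = 73.178
Difference = 73.178 − 71.30 = 1.88

1.88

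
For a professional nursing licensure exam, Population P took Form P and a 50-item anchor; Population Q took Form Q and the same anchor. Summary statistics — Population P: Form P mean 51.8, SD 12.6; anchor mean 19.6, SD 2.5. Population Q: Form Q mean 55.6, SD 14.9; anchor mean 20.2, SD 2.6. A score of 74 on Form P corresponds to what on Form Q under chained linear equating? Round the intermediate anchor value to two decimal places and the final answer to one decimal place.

77.4

Form P → anchor (Population P): v = (2.5/12.6)(74 − 51.8) + 19.6 = 24.00
anchor → Form Q (Population Q): y = (14.9/2.6)(24.00 − 20.2) + 55.6 = 77.4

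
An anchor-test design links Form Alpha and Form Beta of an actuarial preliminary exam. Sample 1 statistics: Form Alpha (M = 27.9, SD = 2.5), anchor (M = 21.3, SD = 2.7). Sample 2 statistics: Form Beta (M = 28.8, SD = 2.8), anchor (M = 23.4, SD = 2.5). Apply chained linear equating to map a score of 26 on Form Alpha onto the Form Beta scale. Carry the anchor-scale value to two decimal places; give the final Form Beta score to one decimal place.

24.2

Form Alpha → anchor (Sample 1): v = (2.7/2.5)(26 − 27.9) + 21.3 = 19.25
anchor → Form Beta (Sample 2): y = (2.8/2.5)(19.25 − 23.4) + 28.8 = 24.2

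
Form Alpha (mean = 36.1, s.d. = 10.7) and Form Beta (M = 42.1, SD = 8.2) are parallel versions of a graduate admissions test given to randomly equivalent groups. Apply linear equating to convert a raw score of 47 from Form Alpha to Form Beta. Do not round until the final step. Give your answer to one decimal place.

50.5

Linear equating: y = (SD_Y/SD_X)(x − M_X) + M_Y
y = (8.2/10.7)(47 − 36.1) + 42.1
y = 0.766355 × 10.9 + 42.1 = 8.3533 + 42.1 = 50.5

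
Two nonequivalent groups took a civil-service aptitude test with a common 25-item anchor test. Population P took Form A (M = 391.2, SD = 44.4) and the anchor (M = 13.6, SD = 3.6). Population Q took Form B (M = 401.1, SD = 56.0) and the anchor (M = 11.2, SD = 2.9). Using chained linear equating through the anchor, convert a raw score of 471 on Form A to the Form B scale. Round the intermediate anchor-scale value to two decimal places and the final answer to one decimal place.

572.4

Form A → anchor (Population P): v = (3.6/44.4)(471 − 391.2) + 13.6 = 20.07
anchor → Form B (Population Q): y = (56.0/2.9)(20.07 − 11.2) + 401.1 = 572.4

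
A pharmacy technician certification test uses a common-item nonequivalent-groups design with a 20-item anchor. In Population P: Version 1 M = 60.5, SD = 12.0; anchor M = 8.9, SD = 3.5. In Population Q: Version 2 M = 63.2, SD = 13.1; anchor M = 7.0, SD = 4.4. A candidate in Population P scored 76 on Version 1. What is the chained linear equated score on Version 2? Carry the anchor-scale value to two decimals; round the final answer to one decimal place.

Version 1 → anchor (Population P): v = (3.5/12.0)(76 − 60.5) + 8.9 = 13.42
anchor → Version 2 (Population Q): y = (13.1/4.4)(13.42 − 7.0) + 63.2 = 82.3

82.3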